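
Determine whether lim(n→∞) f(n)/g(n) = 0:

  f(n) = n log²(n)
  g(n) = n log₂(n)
False

f(n) = n log²(n) is O(n log² n), and g(n) = n log₂(n) is O(n log n).
Since O(n log² n) grows faster than or equal to O(n log n), f(n) = o(g(n)) is false.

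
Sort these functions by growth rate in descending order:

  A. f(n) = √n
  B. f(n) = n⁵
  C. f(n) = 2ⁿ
C > B > A

Comparing growth rates:
C = 2ⁿ is O(2ⁿ)
B = n⁵ is O(n⁵)
A = √n is O(√n)

Therefore, the order from fastest to slowest is: C > B > A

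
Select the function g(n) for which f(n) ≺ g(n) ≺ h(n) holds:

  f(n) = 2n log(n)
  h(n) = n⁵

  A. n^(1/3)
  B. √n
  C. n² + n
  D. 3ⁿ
C

We need g(n) with 2n log(n) = o(g(n)) and g(n) = o(n⁵), i.e. O(n log n) ≺ g ≺ O(n⁵).
Check each option:
  A. n^(1/3) — O(n^(1/3)) does not grow strictly faster than f(n)
  B. √n — O(√n) does not grow strictly faster than f(n)
  C. n² + n — O(n²) is strictly between O(n log n) and O(n⁵) ✓
  D. 3ⁿ — O(3ⁿ) does not grow strictly slower than h(n)

Only option C (n² + n) lies strictly between.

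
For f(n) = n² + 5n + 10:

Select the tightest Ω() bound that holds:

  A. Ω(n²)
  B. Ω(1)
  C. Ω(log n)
A

f(n) = n² + 5n + 10 is Ω(n²).
All listed options are valid Big-Ω bounds (lower bounds),
but Ω(n²) is the tightest (largest valid bound).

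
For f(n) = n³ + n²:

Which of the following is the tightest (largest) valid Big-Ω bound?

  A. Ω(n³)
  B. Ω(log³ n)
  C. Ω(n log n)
A

f(n) = n³ + n² is Ω(n³).
All listed options are valid Big-Ω bounds (lower bounds),
but Ω(n³) is the tightest (largest valid bound).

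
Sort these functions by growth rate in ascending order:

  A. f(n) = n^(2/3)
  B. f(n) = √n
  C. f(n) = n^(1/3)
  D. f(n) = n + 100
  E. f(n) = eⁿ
C < B < A < D < E

Comparing growth rates:
C = n^(1/3) is O(n^(1/3))
B = √n is O(√n)
A = n^(2/3) is O(n^(2/3))
D = n + 100 is O(n)
E = eⁿ is O(eⁿ)

Therefore, the order from slowest to fastest is: C < B < A < D < E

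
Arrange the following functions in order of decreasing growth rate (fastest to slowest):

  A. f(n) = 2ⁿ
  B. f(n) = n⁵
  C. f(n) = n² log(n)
A > B > C

Comparing growth rates:
A = 2ⁿ is O(2ⁿ)
B = n⁵ is O(n⁵)
C = n² log(n) is O(n² log n)

Therefore, the order from fastest to slowest is: A > B > C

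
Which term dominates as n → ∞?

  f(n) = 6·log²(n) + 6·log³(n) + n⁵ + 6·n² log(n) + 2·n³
n⁵

Looking at each term:
  - 6·log²(n) is O(log² n)
  - 6·log³(n) is O(log³ n)
  - n⁵ is O(n⁵)
  - 6·n² log(n) is O(n² log n)
  - 2·n³ is O(n³)

The term n⁵ (O(n⁵)) grows fastest and dominates all others.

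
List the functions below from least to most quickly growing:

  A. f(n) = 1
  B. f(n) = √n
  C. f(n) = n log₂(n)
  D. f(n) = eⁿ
A < B < C < D

Comparing growth rates:
A = 1 is O(1)
B = √n is O(√n)
C = n log₂(n) is O(n log n)
D = eⁿ is O(eⁿ)

Therefore, the order from slowest to fastest is: A < B < C < D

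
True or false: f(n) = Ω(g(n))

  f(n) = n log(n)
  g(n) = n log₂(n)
True

f(n) = n log(n) and g(n) = n log₂(n) are both O(n log n).
Big-Ω permits equal growth rates (f ≥ c·g for some c > 0), so f(n) = Ω(g(n)) is true.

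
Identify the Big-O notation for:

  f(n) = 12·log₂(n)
O(log n)

The dominant term in 12·log₂(n) is 12·log₂(n), which is Θ(log n).
Constants are absorbed, so the tightest bound is O(log n).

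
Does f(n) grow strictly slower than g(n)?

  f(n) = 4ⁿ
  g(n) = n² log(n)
False

f(n) = 4ⁿ is O(4ⁿ), and g(n) = n² log(n) is O(n² log n).
Since O(4ⁿ) grows faster than or equal to O(n² log n), f(n) = o(g(n)) is false.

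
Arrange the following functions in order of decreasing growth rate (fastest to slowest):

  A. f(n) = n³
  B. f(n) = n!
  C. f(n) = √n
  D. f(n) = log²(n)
B > A > C > D

Comparing growth rates:
B = n! is O(n!)
A = n³ is O(n³)
C = √n is O(√n)
D = log²(n) is O(log² n)

Therefore, the order from fastest to slowest is: B > A > C > D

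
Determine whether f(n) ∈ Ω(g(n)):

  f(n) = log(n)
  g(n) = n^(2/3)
False

f(n) = log(n) is O(log n), and g(n) = n^(2/3) is O(n^(2/3)).
Since O(log n) grows slower than O(n^(2/3)), f(n) = Ω(g(n)) is false.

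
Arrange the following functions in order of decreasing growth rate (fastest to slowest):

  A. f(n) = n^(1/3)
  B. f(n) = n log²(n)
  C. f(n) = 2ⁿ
C > B > A

Comparing growth rates:
C = 2ⁿ is O(2ⁿ)
B = n log²(n) is O(n log² n)
A = n^(1/3) is O(n^(1/3))

Therefore, the order from fastest to slowest is: C > B > A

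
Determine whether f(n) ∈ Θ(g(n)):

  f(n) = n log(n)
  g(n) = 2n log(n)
True

f(n) = n log(n) and g(n) = 2n log(n) are both O(n log n).
Since they have the same asymptotic growth rate, f(n) = Θ(g(n)) is true.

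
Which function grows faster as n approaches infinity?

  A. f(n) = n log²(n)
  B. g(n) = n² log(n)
B

f(n) = n log²(n) is O(n log² n), while g(n) = n² log(n) is O(n² log n).
Since O(n² log n) grows faster than O(n log² n), g(n) dominates.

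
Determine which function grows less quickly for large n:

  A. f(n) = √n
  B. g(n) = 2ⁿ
A

f(n) = √n is O(√n), while g(n) = 2ⁿ is O(2ⁿ).
Since O(√n) grows slower than O(2ⁿ), f(n) is dominated.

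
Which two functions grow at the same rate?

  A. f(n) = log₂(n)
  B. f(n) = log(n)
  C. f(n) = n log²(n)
A and B

Examining each function:
  A. log₂(n) is O(log n)
  B. log(n) is O(log n)
  C. n log²(n) is O(n log² n)

Functions A and B both have the same complexity class.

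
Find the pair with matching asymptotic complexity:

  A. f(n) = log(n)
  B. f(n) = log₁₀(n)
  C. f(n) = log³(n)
A and B

Examining each function:
  A. log(n) is O(log n)
  B. log₁₀(n) is O(log n)
  C. log³(n) is O(log³ n)

Functions A and B both have the same complexity class.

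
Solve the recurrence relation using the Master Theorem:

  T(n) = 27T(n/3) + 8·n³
Θ(n³ log n)

Master Theorem: a = 27, b = 3, f(n) = 8·n³.
Compute the critical exponent d = log₃(27) = 3.
Compare f(n) = Θ(n³) against n^d:
  k = 3 = d, so f(n) = Θ(n^d) — Case 2.
  Work is balanced across levels: T(n) = Θ(n^d log n) = Θ(n³ log n).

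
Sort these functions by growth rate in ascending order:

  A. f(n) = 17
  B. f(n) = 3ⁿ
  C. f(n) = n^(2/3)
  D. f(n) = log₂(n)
A < D < C < B

Comparing growth rates:
A = 17 is O(1)
D = log₂(n) is O(log n)
C = n^(2/3) is O(n^(2/3))
B = 3ⁿ is O(3ⁿ)

Therefore, the order from slowest to fastest is: A < D < C < B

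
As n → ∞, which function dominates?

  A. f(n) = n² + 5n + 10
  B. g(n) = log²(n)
A

f(n) = n² + 5n + 10 is O(n²), while g(n) = log²(n) is O(log² n).
Since O(n²) grows faster than O(log² n), f(n) dominates.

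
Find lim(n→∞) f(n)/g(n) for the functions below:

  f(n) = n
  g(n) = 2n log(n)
0

Since n (O(n)) grows slower than 2n log(n) (O(n log n)),
the ratio f(n)/g(n) → 0 as n → ∞.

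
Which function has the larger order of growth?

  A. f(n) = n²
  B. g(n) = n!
B

f(n) = n² is O(n²), while g(n) = n! is O(n!).
Since O(n!) grows faster than O(n²), g(n) dominates.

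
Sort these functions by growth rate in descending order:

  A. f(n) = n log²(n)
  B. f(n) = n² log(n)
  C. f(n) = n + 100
B > A > C

Comparing growth rates:
B = n² log(n) is O(n² log n)
A = n log²(n) is O(n log² n)
C = n + 100 is O(n)

Therefore, the order from fastest to slowest is: B > A > C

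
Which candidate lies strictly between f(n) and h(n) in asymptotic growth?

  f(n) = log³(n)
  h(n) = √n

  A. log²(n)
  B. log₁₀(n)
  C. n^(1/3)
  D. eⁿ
C

We need g(n) with log³(n) = o(g(n)) and g(n) = o(√n), i.e. O(log³ n) ≺ g ≺ O(√n).
Check each option:
  A. log²(n) — O(log² n) does not grow strictly faster than f(n)
  B. log₁₀(n) — O(log n) does not grow strictly faster than f(n)
  C. n^(1/3) — O(n^(1/3)) is strictly between O(log³ n) and O(√n) ✓
  D. eⁿ — O(eⁿ) does not grow strictly slower than h(n)

Only option C (n^(1/3)) lies strictly between.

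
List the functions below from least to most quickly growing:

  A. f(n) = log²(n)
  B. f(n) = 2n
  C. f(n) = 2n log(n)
A < B < C

Comparing growth rates:
A = log²(n) is O(log² n)
B = 2n is O(n)
C = 2n log(n) is O(n log n)

Therefore, the order from slowest to fastest is: A < B < C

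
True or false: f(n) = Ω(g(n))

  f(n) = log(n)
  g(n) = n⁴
False

f(n) = log(n) is O(log n), and g(n) = n⁴ is O(n⁴).
Since O(log n) grows slower than O(n⁴), f(n) = Ω(g(n)) is false.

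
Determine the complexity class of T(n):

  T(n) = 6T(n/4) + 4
Θ(n^log₄(6))

Master Theorem: a = 6, b = 4, f(n) = 4.
Compute the critical exponent d = log₄(6) = 1.292.
Compare f(n) = Θ(1) against n^d:
  k = 0 < d = 1.292, so f(n) = O(n^(d-ε)) — Case 1.
  The recursion cost dominates: T(n) = Θ(n^d) = Θ(n^log₄(6)).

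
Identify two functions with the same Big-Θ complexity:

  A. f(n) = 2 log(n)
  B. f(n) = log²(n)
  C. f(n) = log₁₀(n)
A and C

Examining each function:
  A. 2 log(n) is O(log n)
  B. log²(n) is O(log² n)
  C. log₁₀(n) is O(log n)

Functions A and C both have the same complexity class.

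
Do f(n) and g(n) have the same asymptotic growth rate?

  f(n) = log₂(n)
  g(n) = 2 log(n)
True

f(n) = log₂(n) and g(n) = 2 log(n) are both O(log n).
Since they have the same asymptotic growth rate, f(n) = Θ(g(n)) is true.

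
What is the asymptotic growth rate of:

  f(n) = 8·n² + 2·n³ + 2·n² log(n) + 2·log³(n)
Θ(n³)

Order the terms by growth rate: 2·log³(n) ≺ 8·n² ≺ 2·n² log(n) ≺ 2·n³.
The fastest-growing term 2·n³ dominates as n → ∞; dropping its constant factor gives Θ(n³).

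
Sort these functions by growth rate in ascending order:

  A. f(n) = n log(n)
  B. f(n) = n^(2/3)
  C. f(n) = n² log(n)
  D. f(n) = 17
D < B < A < C

Comparing growth rates:
D = 17 is O(1)
B = n^(2/3) is O(n^(2/3))
A = n log(n) is O(n log n)
C = n² log(n) is O(n² log n)

Therefore, the order from slowest to fastest is: D < B < A < C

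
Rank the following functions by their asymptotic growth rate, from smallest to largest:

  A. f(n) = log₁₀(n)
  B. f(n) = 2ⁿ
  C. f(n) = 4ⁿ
A < B < C

Comparing growth rates:
A = log₁₀(n) is O(log n)
B = 2ⁿ is O(2ⁿ)
C = 4ⁿ is O(4ⁿ)

Therefore, the order from slowest to fastest is: A < B < C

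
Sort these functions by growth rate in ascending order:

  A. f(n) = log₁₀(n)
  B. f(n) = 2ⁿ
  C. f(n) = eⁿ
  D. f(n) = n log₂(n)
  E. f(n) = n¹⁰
A < D < E < B < C

Comparing growth rates:
A = log₁₀(n) is O(log n)
D = n log₂(n) is O(n log n)
E = n¹⁰ is O(n¹⁰)
B = 2ⁿ is O(2ⁿ)
C = eⁿ is O(eⁿ)

Therefore, the order from slowest to fastest is: A < D < E < B < C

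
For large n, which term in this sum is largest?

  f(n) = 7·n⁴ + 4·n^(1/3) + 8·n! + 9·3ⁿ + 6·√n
8·n!

Looking at each term:
  - 7·n⁴ is O(n⁴)
  - 4·n^(1/3) is O(n^(1/3))
  - 8·n! is O(n!)
  - 9·3ⁿ is O(3ⁿ)
  - 6·√n is O(√n)

The term 8·n! (O(n!)) grows fastest and dominates all others.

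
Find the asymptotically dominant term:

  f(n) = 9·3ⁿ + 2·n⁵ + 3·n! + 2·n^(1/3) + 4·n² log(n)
3·n!

Looking at each term:
  - 9·3ⁿ is O(3ⁿ)
  - 2·n⁵ is O(n⁵)
  - 3·n! is O(n!)
  - 2·n^(1/3) is O(n^(1/3))
  - 4·n² log(n) is O(n² log n)

The term 3·n! (O(n!)) grows fastest and dominates all others.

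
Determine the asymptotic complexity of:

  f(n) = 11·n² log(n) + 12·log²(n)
O(n² log n)

The dominant term in 11·n² log(n) + 12·log²(n) is 11·n² log(n), which is Θ(n² log n).
Lower-order terms (12·log²(n)) are asymptotically negligible.
Constants are absorbed, so the tightest bound is O(n² log n).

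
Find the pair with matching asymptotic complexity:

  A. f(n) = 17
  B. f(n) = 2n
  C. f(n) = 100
A and C

Examining each function:
  A. 17 is O(1)
  B. 2n is O(n)
  C. 100 is O(1)

Functions A and C both have the same complexity class.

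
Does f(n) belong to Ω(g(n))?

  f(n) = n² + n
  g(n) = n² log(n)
False

f(n) = n² + n is O(n²), and g(n) = n² log(n) is O(n² log n).
Since O(n²) grows slower than O(n² log n), f(n) = Ω(g(n)) is false.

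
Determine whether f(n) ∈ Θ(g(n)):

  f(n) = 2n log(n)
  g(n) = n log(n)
True

f(n) = 2n log(n) and g(n) = n log(n) are both O(n log n).
Since they have the same asymptotic growth rate, f(n) = Θ(g(n)) is true.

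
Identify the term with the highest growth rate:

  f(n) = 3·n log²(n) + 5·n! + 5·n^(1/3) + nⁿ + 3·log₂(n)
nⁿ

Looking at each term:
  - 3·n log²(n) is O(n log² n)
  - 5·n! is O(n!)
  - 5·n^(1/3) is O(n^(1/3))
  - nⁿ is O(nⁿ)
  - 3·log₂(n) is O(log n)

The term nⁿ (O(nⁿ)) grows fastest and dominates all others.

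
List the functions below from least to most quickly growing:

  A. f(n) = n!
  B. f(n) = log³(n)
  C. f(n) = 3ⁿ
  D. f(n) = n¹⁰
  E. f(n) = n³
B < E < D < C < A

Comparing growth rates:
B = log³(n) is O(log³ n)
E = n³ is O(n³)
D = n¹⁰ is O(n¹⁰)
C = 3ⁿ is O(3ⁿ)
A = n! is O(n!)

Therefore, the order from slowest to fastest is: B < E < D < C < A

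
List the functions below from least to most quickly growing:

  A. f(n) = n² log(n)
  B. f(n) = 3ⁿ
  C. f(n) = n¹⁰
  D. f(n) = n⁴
A < D < C < B

Comparing growth rates:
A = n² log(n) is O(n² log n)
D = n⁴ is O(n⁴)
C = n¹⁰ is O(n¹⁰)
B = 3ⁿ is O(3ⁿ)

Therefore, the order from slowest to fastest is: A < D < C < B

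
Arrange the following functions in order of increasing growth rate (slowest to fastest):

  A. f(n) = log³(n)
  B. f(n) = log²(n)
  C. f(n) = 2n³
B < A < C

Comparing growth rates:
B = log²(n) is O(log² n)
A = log³(n) is O(log³ n)
C = 2n³ is O(n³)

Therefore, the order from slowest to fastest is: B < A < C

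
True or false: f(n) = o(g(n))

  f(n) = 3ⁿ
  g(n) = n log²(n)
False

f(n) = 3ⁿ is O(3ⁿ), and g(n) = n log²(n) is O(n log² n).
Since O(3ⁿ) grows faster than or equal to O(n log² n), f(n) = o(g(n)) is false.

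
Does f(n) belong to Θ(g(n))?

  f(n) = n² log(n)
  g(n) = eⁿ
False

f(n) = n² log(n) is O(n² log n), and g(n) = eⁿ is O(eⁿ).
Since they have different growth rates, f(n) = Θ(g(n)) is false.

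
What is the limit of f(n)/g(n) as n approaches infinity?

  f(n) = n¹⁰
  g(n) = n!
0

Since n¹⁰ (O(n¹⁰)) grows slower than n! (O(n!)),
the ratio f(n)/g(n) → 0 as n → ∞.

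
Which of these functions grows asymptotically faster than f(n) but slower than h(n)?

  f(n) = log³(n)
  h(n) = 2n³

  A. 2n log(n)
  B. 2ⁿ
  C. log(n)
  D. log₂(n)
A

We need g(n) with log³(n) = o(g(n)) and g(n) = o(2n³), i.e. O(log³ n) ≺ g ≺ O(n³).
Check each option:
  A. 2n log(n) — O(n log n) is strictly between O(log³ n) and O(n³) ✓
  B. 2ⁿ — O(2ⁿ) does not grow strictly slower than h(n)
  C. log(n) — O(log n) does not grow strictly faster than f(n)
  D. log₂(n) — O(log n) does not grow strictly faster than f(n)

Only option A (2n log(n)) lies strictly between.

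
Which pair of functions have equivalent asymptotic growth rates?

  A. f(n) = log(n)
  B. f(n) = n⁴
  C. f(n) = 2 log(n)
A and C

Examining each function:
  A. log(n) is O(log n)
  B. n⁴ is O(n⁴)
  C. 2 log(n) is O(log n)

Functions A and C both have the same complexity class.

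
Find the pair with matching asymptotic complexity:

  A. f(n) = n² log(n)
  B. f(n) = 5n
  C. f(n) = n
B and C

Examining each function:
  A. n² log(n) is O(n² log n)
  B. 5n is O(n)
  C. n is O(n)

Functions B and C both have the same complexity class.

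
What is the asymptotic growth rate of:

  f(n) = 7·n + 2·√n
Θ(n)

Order the terms by growth rate: 2·√n ≺ 7·n.
The fastest-growing term 7·n dominates as n → ∞; dropping its constant factor gives Θ(n).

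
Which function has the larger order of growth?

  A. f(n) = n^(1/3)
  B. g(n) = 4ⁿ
B

f(n) = n^(1/3) is O(n^(1/3)), while g(n) = 4ⁿ is O(4ⁿ).
Since O(4ⁿ) grows faster than O(n^(1/3)), g(n) dominates.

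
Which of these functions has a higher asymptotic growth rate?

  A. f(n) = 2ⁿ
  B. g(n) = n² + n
A

f(n) = 2ⁿ is O(2ⁿ), while g(n) = n² + n is O(n²).
Since O(2ⁿ) grows faster than O(n²), f(n) dominates.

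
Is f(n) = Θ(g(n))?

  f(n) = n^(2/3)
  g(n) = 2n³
False

f(n) = n^(2/3) is O(n^(2/3)), and g(n) = 2n³ is O(n³).
Since they have different growth rates, f(n) = Θ(g(n)) is false.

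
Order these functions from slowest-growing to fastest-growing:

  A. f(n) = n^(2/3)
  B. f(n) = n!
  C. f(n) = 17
C < A < B

Comparing growth rates:
C = 17 is O(1)
A = n^(2/3) is O(n^(2/3))
B = n! is O(n!)

Therefore, the order from slowest to fastest is: C < A < B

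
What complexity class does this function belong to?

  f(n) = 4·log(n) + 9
O(log n)

The dominant term in 4·log(n) + 9 is 4·log(n), which is Θ(log n).
Lower-order terms (9) are asymptotically negligible.
Constants are absorbed, so the tightest bound is O(log n).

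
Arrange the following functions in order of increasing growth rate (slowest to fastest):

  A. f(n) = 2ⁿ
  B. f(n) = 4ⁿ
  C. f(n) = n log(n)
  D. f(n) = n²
C < D < A < B

Comparing growth rates:
C = n log(n) is O(n log n)
D = n² is O(n²)
A = 2ⁿ is O(2ⁿ)
B = 4ⁿ is O(4ⁿ)

Therefore, the order from slowest to fastest is: C < D < A < B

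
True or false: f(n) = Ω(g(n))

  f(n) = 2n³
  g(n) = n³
True

f(n) = 2n³ and g(n) = n³ are both O(n³).
Big-Ω permits equal growth rates (f ≥ c·g for some c > 0), so f(n) = Ω(g(n)) is true.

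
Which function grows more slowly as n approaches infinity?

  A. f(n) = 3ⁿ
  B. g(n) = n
B

f(n) = 3ⁿ is O(3ⁿ), while g(n) = n is O(n).
Since O(n) grows slower than O(3ⁿ), g(n) is dominated.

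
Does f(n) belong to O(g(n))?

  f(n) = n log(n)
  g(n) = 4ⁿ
True

f(n) = n log(n) is O(n log n), and g(n) = 4ⁿ is O(4ⁿ).
Since O(n log n) ⊆ O(4ⁿ) (f grows no faster than g), f(n) = O(g(n)) is true.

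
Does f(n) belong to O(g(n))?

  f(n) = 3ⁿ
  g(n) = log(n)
False

f(n) = 3ⁿ is O(3ⁿ), and g(n) = log(n) is O(log n).
Since O(3ⁿ) grows faster than O(log n), f(n) = O(g(n)) is false.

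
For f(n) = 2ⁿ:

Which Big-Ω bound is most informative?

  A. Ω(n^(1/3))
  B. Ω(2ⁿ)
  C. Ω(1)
B

f(n) = 2ⁿ is Ω(2ⁿ).
All listed options are valid Big-Ω bounds (lower bounds),
but Ω(2ⁿ) is the tightest (largest valid bound).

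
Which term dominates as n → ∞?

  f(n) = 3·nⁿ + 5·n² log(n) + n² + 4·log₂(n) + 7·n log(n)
3·nⁿ

Looking at each term:
  - 3·nⁿ is O(nⁿ)
  - 5·n² log(n) is O(n² log n)
  - n² is O(n²)
  - 4·log₂(n) is O(log n)
  - 7·n log(n) is O(n log n)

The term 3·nⁿ (O(nⁿ)) grows fastest and dominates all others.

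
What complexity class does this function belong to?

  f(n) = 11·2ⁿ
O(2ⁿ)

The dominant term in 11·2ⁿ is 11·2ⁿ, which is Θ(2ⁿ).
Constants are absorbed, so the tightest bound is O(2ⁿ).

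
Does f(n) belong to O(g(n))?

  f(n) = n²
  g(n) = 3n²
True

f(n) = n² and g(n) = 3n² are both O(n²).
Big-O permits equal growth rates (f ≤ c·g for some c), so f(n) = O(g(n)) is true.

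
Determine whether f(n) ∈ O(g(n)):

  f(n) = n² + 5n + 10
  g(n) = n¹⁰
True

f(n) = n² + 5n + 10 is O(n²), and g(n) = n¹⁰ is O(n¹⁰).
Since O(n²) ⊆ O(n¹⁰) (f grows no faster than g), f(n) = O(g(n)) is true.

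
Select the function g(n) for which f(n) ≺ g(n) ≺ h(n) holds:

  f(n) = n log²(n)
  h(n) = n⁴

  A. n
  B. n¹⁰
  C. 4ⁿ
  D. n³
D

We need g(n) with n log²(n) = o(g(n)) and g(n) = o(n⁴), i.e. O(n log² n) ≺ g ≺ O(n⁴).
Check each option:
  A. n — O(n) does not grow strictly faster than f(n)
  B. n¹⁰ — O(n¹⁰) does not grow strictly slower than h(n)
  C. 4ⁿ — O(4ⁿ) does not grow strictly slower than h(n)
  D. n³ — O(n³) is strictly between O(n log² n) and O(n⁴) ✓

Only option D (n³) lies strictly between.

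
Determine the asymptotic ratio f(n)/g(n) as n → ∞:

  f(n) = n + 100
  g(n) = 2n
1/2

Since n + 100 and 2n have the same growth rate (O(n)),
the ratio converges to a constant: 1/2.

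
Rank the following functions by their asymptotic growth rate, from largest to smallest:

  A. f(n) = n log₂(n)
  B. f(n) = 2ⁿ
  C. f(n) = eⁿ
C > B > A

Comparing growth rates:
C = eⁿ is O(eⁿ)
B = 2ⁿ is O(2ⁿ)
A = n log₂(n) is O(n log n)

Therefore, the order from fastest to slowest is: C > B > A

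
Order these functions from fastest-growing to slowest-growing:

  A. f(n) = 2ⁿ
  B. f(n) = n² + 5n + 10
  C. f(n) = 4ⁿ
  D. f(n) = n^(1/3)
C > A > B > D

Comparing growth rates:
C = 4ⁿ is O(4ⁿ)
A = 2ⁿ is O(2ⁿ)
B = n² + 5n + 10 is O(n²)
D = n^(1/3) is O(n^(1/3))

Therefore, the order from fastest to slowest is: C > A > B > D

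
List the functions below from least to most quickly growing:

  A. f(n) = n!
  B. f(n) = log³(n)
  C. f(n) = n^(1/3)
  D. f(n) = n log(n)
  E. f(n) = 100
E < B < C < D < A

Comparing growth rates:
E = 100 is O(1)
B = log³(n) is O(log³ n)
C = n^(1/3) is O(n^(1/3))
D = n log(n) is O(n log n)
A = n! is O(n!)

Therefore, the order from slowest to fastest is: E < B < C < D < A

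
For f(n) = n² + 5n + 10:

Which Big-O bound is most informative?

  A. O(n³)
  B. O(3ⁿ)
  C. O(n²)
C

f(n) = n² + 5n + 10 is O(n²).
All listed options are valid Big-O bounds (upper bounds),
but O(n²) is the tightest (smallest valid bound).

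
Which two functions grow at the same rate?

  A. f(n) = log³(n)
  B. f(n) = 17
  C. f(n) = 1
B and C

Examining each function:
  A. log³(n) is O(log³ n)
  B. 17 is O(1)
  C. 1 is O(1)

Functions B and C both have the same complexity class.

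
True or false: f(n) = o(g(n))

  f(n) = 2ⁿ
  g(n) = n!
True

f(n) = 2ⁿ is O(2ⁿ), and g(n) = n! is O(n!).
Since O(2ⁿ) grows strictly slower than O(n!), f(n) = o(g(n)) is true.
This means lim(n→∞) f(n)/g(n) = 0.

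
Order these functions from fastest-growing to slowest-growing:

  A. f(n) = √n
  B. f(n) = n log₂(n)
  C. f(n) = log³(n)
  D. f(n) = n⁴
D > B > A > C

Comparing growth rates:
D = n⁴ is O(n⁴)
B = n log₂(n) is O(n log n)
A = √n is O(√n)
C = log³(n) is O(log³ n)

Therefore, the order from fastest to slowest is: D > B > A > C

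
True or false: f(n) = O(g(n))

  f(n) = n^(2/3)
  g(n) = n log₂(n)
True

f(n) = n^(2/3) is O(n^(2/3)), and g(n) = n log₂(n) is O(n log n).
Since O(n^(2/3)) ⊆ O(n log n) (f grows no faster than g), f(n) = O(g(n)) is true.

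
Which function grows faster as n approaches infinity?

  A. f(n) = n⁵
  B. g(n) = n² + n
A

f(n) = n⁵ is O(n⁵), while g(n) = n² + n is O(n²).
Since O(n⁵) grows faster than O(n²), f(n) dominates.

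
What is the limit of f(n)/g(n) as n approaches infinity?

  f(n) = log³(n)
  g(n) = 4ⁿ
0

Since log³(n) (O(log³ n)) grows slower than 4ⁿ (O(4ⁿ)),
the ratio f(n)/g(n) → 0 as n → ∞.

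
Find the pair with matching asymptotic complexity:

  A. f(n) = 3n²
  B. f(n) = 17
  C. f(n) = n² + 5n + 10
A and C

Examining each function:
  A. 3n² is O(n²)
  B. 17 is O(1)
  C. n² + 5n + 10 is O(n²)

Functions A and C both have the same complexity class.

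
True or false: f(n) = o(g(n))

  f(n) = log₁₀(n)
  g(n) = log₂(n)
False

f(n) = log₁₀(n) is O(log n), and g(n) = log₂(n) is O(log n).
Since they have the same growth rate, f(n) = o(g(n)) is false.
(f = o(g) requires f to grow strictly slower, not equal.)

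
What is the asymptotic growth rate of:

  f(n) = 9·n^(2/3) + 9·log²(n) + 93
Θ(n^(2/3))

Order the terms by growth rate: 93 ≺ 9·log²(n) ≺ 9·n^(2/3).
The fastest-growing term 9·n^(2/3) dominates as n → ∞; dropping its constant factor gives Θ(n^(2/3)).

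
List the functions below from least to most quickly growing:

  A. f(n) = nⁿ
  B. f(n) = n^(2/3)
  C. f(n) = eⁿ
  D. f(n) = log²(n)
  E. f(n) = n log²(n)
D < B < E < C < A

Comparing growth rates:
D = log²(n) is O(log² n)
B = n^(2/3) is O(n^(2/3))
E = n log²(n) is O(n log² n)
C = eⁿ is O(eⁿ)
A = nⁿ is O(nⁿ)

Therefore, the order from slowest to fastest is: D < B < E < C < A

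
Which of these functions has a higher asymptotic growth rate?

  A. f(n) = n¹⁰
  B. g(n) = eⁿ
B

f(n) = n¹⁰ is O(n¹⁰), while g(n) = eⁿ is O(eⁿ).
Since O(eⁿ) grows faster than O(n¹⁰), g(n) dominates.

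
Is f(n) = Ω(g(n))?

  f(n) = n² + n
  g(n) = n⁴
False

f(n) = n² + n is O(n²), and g(n) = n⁴ is O(n⁴).
Since O(n²) grows slower than O(n⁴), f(n) = Ω(g(n)) is false.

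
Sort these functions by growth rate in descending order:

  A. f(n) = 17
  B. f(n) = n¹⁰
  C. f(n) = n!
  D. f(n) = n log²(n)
C > B > D > A

Comparing growth rates:
C = n! is O(n!)
B = n¹⁰ is O(n¹⁰)
D = n log²(n) is O(n log² n)
A = 17 is O(1)

Therefore, the order from fastest to slowest is: C > B > D > A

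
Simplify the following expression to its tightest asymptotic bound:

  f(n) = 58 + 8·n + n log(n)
Θ(n log n)

Order the terms by growth rate: 58 ≺ 8·n ≺ n log(n).
The fastest-growing term n log(n) dominates as n → ∞; dropping its constant factor gives Θ(n log n).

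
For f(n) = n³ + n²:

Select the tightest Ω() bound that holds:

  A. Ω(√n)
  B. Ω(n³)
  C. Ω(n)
B

f(n) = n³ + n² is Ω(n³).
All listed options are valid Big-Ω bounds (lower bounds),
but Ω(n³) is the tightest (largest valid bound).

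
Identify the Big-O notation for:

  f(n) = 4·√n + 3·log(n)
O(√n)

The dominant term in 4·√n + 3·log(n) is 4·√n, which is Θ(√n).
Lower-order terms (3·log(n)) are asymptotically negligible.
Constants are absorbed, so the tightest bound is O(√n).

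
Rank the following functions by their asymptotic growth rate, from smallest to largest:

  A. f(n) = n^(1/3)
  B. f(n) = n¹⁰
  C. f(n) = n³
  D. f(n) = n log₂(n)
A < D < C < B

Comparing growth rates:
A = n^(1/3) is O(n^(1/3))
D = n log₂(n) is O(n log n)
C = n³ is O(n³)
B = n¹⁰ is O(n¹⁰)

Therefore, the order from slowest to fastest is: A < D < C < B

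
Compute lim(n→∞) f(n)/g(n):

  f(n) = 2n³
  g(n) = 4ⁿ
0

Since 2n³ (O(n³)) grows slower than 4ⁿ (O(4ⁿ)),
the ratio f(n)/g(n) → 0 as n → ∞.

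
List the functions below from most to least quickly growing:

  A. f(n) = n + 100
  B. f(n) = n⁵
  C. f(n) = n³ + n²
B > C > A

Comparing growth rates:
B = n⁵ is O(n⁵)
C = n³ + n² is O(n³)
A = n + 100 is O(n)

Therefore, the order from fastest to slowest is: B > C > A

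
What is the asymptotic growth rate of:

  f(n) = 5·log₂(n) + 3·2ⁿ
Θ(2ⁿ)

Order the terms by growth rate: 5·log₂(n) ≺ 3·2ⁿ.
The fastest-growing term 3·2ⁿ dominates as n → ∞; dropping its constant factor gives Θ(2ⁿ).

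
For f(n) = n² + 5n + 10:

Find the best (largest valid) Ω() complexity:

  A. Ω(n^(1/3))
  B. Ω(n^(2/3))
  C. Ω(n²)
C

f(n) = n² + 5n + 10 is Ω(n²).
All listed options are valid Big-Ω bounds (lower bounds),
but Ω(n²) is the tightest (largest valid bound).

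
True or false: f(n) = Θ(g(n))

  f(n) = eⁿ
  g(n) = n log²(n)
False

f(n) = eⁿ is O(eⁿ), and g(n) = n log²(n) is O(n log² n).
Since they have different growth rates, f(n) = Θ(g(n)) is false.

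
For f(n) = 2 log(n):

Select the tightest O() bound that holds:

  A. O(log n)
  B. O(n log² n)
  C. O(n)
A

f(n) = 2 log(n) is O(log n).
All listed options are valid Big-O bounds (upper bounds),
but O(log n) is the tightest (smallest valid bound).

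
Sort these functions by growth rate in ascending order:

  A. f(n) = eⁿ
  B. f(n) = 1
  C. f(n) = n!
B < A < C

Comparing growth rates:
B = 1 is O(1)
A = eⁿ is O(eⁿ)
C = n! is O(n!)

Therefore, the order from slowest to fastest is: B < A < C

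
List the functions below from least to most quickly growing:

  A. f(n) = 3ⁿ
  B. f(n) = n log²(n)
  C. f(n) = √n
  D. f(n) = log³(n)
D < C < B < A

Comparing growth rates:
D = log³(n) is O(log³ n)
C = √n is O(√n)
B = n log²(n) is O(n log² n)
A = 3ⁿ is O(3ⁿ)

Therefore, the order from slowest to fastest is: D < C < B < A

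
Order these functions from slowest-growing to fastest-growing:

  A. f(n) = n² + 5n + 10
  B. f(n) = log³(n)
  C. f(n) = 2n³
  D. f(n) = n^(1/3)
B < D < A < C

Comparing growth rates:
B = log³(n) is O(log³ n)
D = n^(1/3) is O(n^(1/3))
A = n² + 5n + 10 is O(n²)
C = 2n³ is O(n³)

Therefore, the order from slowest to fastest is: B < D < A < C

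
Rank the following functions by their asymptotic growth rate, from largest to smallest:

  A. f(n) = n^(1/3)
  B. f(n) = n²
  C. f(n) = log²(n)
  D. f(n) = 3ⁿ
D > B > A > C

Comparing growth rates:
D = 3ⁿ is O(3ⁿ)
B = n² is O(n²)
A = n^(1/3) is O(n^(1/3))
C = log²(n) is O(log² n)

Therefore, the order from fastest to slowest is: D > B > A > C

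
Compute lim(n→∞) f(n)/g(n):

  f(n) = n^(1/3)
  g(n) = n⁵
0

Since n^(1/3) (O(n^(1/3))) grows slower than n⁵ (O(n⁵)),
the ratio f(n)/g(n) → 0 as n → ∞.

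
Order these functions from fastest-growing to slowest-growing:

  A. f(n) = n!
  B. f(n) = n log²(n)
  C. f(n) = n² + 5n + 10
A > C > B

Comparing growth rates:
A = n! is O(n!)
C = n² + 5n + 10 is O(n²)
B = n log²(n) is O(n log² n)

Therefore, the order from fastest to slowest is: A > C > B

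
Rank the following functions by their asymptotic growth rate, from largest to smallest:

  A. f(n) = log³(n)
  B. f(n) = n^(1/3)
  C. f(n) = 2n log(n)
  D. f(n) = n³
D > C > B > A

Comparing growth rates:
D = n³ is O(n³)
C = 2n log(n) is O(n log n)
B = n^(1/3) is O(n^(1/3))
A = log³(n) is O(log³ n)

Therefore, the order from fastest to slowest is: D > C > B > A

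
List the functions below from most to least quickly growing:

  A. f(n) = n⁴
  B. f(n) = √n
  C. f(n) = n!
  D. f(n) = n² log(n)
C > A > D > B

Comparing growth rates:
C = n! is O(n!)
A = n⁴ is O(n⁴)
D = n² log(n) is O(n² log n)
B = √n is O(√n)

Therefore, the order from fastest to slowest is: C > A > D > B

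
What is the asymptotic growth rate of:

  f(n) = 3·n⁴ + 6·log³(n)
Θ(n⁴)

Order the terms by growth rate: 6·log³(n) ≺ 3·n⁴.
The fastest-growing term 3·n⁴ dominates as n → ∞; dropping its constant factor gives Θ(n⁴).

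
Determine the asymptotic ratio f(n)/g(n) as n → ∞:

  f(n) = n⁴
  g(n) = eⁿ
0

Since n⁴ (O(n⁴)) grows slower than eⁿ (O(eⁿ)),
the ratio f(n)/g(n) → 0 as n → ∞.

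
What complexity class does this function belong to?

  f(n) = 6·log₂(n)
O(log n)

The dominant term in 6·log₂(n) is 6·log₂(n), which is Θ(log n).
Constants are absorbed, so the tightest bound is O(log n).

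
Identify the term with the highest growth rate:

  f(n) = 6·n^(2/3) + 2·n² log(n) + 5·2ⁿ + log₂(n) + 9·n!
9·n!

Looking at each term:
  - 6·n^(2/3) is O(n^(2/3))
  - 2·n² log(n) is O(n² log n)
  - 5·2ⁿ is O(2ⁿ)
  - log₂(n) is O(log n)
  - 9·n! is O(n!)

The term 9·n! (O(n!)) grows fastest and dominates all others.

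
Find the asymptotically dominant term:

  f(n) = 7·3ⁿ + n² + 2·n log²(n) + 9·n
7·3ⁿ

Looking at each term:
  - 7·3ⁿ is O(3ⁿ)
  - n² is O(n²)
  - 2·n log²(n) is O(n log² n)
  - 9·n is O(n)

The term 7·3ⁿ (O(3ⁿ)) grows fastest and dominates all others.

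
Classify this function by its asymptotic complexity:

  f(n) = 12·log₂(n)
O(log n)

The dominant term in 12·log₂(n) is 12·log₂(n), which is Θ(log n).
Constants are absorbed, so the tightest bound is O(log n).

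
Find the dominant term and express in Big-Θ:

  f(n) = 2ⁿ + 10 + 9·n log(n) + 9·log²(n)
Θ(2ⁿ)

Order the terms by growth rate: 10 ≺ 9·log²(n) ≺ 9·n log(n) ≺ 2ⁿ.
The fastest-growing term 2ⁿ dominates as n → ∞; dropping its constant factor gives Θ(2ⁿ).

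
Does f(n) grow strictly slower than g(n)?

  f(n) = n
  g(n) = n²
True

f(n) = n is O(n), and g(n) = n² is O(n²).
Since O(n) grows strictly slower than O(n²), f(n) = o(g(n)) is true.
This means lim(n→∞) f(n)/g(n) = 0.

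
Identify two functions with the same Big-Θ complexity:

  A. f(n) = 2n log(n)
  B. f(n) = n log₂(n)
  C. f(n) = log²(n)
A and B

Examining each function:
  A. 2n log(n) is O(n log n)
  B. n log₂(n) is O(n log n)
  C. log²(n) is O(log² n)

Functions A and B both have the same complexity class.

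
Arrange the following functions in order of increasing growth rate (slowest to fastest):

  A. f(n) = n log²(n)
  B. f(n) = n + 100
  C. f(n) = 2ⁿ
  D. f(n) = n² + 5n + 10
B < A < D < C

Comparing growth rates:
B = n + 100 is O(n)
A = n log²(n) is O(n log² n)
D = n² + 5n + 10 is O(n²)
C = 2ⁿ is O(2ⁿ)

Therefore, the order from slowest to fastest is: B < A < D < C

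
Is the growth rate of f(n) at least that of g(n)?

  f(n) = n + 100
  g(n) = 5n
True

f(n) = n + 100 and g(n) = 5n are both O(n).
Big-Ω permits equal growth rates (f ≥ c·g for some c > 0), so f(n) = Ω(g(n)) is true.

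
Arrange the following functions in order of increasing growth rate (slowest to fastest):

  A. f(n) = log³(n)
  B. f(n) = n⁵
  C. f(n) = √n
A < C < B

Comparing growth rates:
A = log³(n) is O(log³ n)
C = √n is O(√n)
B = n⁵ is O(n⁵)

Therefore, the order from slowest to fastest is: A < C < B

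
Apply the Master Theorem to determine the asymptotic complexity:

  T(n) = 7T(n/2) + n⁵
Θ(n⁵)

Master Theorem: a = 7, b = 2, f(n) = n⁵.
Compute the critical exponent d = log₂(7) = 2.807.
Compare f(n) = Θ(n⁵) against n^d:
  k = 5 > d = 2.807, so f(n) = Ω(n^(d+ε)) — Case 3.
  Regularity: a·(n/b)^5/n^5 = a/b^5 = 7/32 < 1 ✓.
  The top-level work dominates: T(n) = Θ(f(n)) = Θ(n⁵).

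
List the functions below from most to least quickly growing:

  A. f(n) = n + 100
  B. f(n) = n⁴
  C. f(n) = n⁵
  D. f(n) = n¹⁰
D > C > B > A

Comparing growth rates:
D = n¹⁰ is O(n¹⁰)
C = n⁵ is O(n⁵)
B = n⁴ is O(n⁴)
A = n + 100 is O(n)

Therefore, the order from fastest to slowest is: D > C > B > A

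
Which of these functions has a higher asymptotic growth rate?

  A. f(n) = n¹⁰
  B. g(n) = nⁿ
B

f(n) = n¹⁰ is O(n¹⁰), while g(n) = nⁿ is O(nⁿ).
Since O(nⁿ) grows faster than O(n¹⁰), g(n) dominates.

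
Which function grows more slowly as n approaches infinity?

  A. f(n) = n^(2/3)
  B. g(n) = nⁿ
A

f(n) = n^(2/3) is O(n^(2/3)), while g(n) = nⁿ is O(nⁿ).
Since O(n^(2/3)) grows slower than O(nⁿ), f(n) is dominated.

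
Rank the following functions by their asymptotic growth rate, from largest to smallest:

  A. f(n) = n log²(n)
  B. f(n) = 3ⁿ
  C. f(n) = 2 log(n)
B > A > C

Comparing growth rates:
B = 3ⁿ is O(3ⁿ)
A = n log²(n) is O(n log² n)
C = 2 log(n) is O(log n)

Therefore, the order from fastest to slowest is: B > A > C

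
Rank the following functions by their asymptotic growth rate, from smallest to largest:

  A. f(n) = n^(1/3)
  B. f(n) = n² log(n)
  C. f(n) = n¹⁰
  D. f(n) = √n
A < D < B < C

Comparing growth rates:
A = n^(1/3) is O(n^(1/3))
D = √n is O(√n)
B = n² log(n) is O(n² log n)
C = n¹⁰ is O(n¹⁰)

Therefore, the order from slowest to fastest is: A < D < B < C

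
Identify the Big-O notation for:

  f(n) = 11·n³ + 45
O(n³)

The dominant term in 11·n³ + 45 is 11·n³, which is Θ(n³).
Lower-order terms (45) are asymptotically negligible.
Constants are absorbed, so the tightest bound is O(n³).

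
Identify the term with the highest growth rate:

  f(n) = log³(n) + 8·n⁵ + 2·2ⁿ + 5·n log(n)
2·2ⁿ

Looking at each term:
  - log³(n) is O(log³ n)
  - 8·n⁵ is O(n⁵)
  - 2·2ⁿ is O(2ⁿ)
  - 5·n log(n) is O(n log n)

The term 2·2ⁿ (O(2ⁿ)) grows fastest and dominates all others.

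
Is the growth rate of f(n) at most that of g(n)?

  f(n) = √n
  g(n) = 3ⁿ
True

f(n) = √n is O(√n), and g(n) = 3ⁿ is O(3ⁿ).
Since O(√n) ⊆ O(3ⁿ) (f grows no faster than g), f(n) = O(g(n)) is true.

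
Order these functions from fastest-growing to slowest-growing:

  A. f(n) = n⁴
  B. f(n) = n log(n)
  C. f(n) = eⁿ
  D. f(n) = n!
D > C > A > B

Comparing growth rates:
D = n! is O(n!)
C = eⁿ is O(eⁿ)
A = n⁴ is O(n⁴)
B = n log(n) is O(n log n)

Therefore, the order from fastest to slowest is: D > C > A > B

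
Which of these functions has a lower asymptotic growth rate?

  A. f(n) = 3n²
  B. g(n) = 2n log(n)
B

f(n) = 3n² is O(n²), while g(n) = 2n log(n) is O(n log n).
Since O(n log n) grows slower than O(n²), g(n) is dominated.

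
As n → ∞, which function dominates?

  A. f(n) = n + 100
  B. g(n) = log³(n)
A

f(n) = n + 100 is O(n), while g(n) = log³(n) is O(log³ n).
Since O(n) grows faster than O(log³ n), f(n) dominates.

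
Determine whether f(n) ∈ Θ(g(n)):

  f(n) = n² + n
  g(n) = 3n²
True

f(n) = n² + n and g(n) = 3n² are both O(n²).
Since they have the same asymptotic growth rate, f(n) = Θ(g(n)) is true.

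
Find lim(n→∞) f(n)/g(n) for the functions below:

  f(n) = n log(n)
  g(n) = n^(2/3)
∞

Since n log(n) (O(n log n)) grows faster than n^(2/3) (O(n^(2/3))),
the ratio f(n)/g(n) → ∞ as n → ∞.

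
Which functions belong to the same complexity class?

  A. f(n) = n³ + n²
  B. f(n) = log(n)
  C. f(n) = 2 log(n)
B and C

Examining each function:
  A. n³ + n² is O(n³)
  B. log(n) is O(log n)
  C. 2 log(n) is O(log n)

Functions B and C both have the same complexity class.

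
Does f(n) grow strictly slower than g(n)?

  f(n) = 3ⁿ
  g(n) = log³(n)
False

f(n) = 3ⁿ is O(3ⁿ), and g(n) = log³(n) is O(log³ n).
Since O(3ⁿ) grows faster than or equal to O(log³ n), f(n) = o(g(n)) is false.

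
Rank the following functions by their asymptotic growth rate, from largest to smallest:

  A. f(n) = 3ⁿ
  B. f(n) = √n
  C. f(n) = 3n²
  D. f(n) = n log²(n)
A > C > D > B

Comparing growth rates:
A = 3ⁿ is O(3ⁿ)
C = 3n² is O(n²)
D = n log²(n) is O(n log² n)
B = √n is O(√n)

Therefore, the order from fastest to slowest is: A > C > D > B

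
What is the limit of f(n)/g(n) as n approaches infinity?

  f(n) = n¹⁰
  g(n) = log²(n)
∞

Since n¹⁰ (O(n¹⁰)) grows faster than log²(n) (O(log² n)),
the ratio f(n)/g(n) → ∞ as n → ∞.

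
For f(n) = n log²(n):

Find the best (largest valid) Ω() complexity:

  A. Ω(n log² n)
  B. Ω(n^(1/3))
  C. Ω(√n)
A

f(n) = n log²(n) is Ω(n log² n).
All listed options are valid Big-Ω bounds (lower bounds),
but Ω(n log² n) is the tightest (largest valid bound).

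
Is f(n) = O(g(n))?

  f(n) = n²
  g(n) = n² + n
True

f(n) = n² and g(n) = n² + n are both O(n²).
Big-O permits equal growth rates (f ≤ c·g for some c), so f(n) = O(g(n)) is true.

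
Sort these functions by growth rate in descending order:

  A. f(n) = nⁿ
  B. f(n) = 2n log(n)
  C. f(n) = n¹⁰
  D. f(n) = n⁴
A > C > D > B

Comparing growth rates:
A = nⁿ is O(nⁿ)
C = n¹⁰ is O(n¹⁰)
D = n⁴ is O(n⁴)
B = 2n log(n) is O(n log n)

Therefore, the order from fastest to slowest is: A > C > D > B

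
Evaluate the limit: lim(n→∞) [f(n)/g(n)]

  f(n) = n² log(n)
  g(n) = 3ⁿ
0

Since n² log(n) (O(n² log n)) grows slower than 3ⁿ (O(3ⁿ)),
the ratio f(n)/g(n) → 0 as n → ∞.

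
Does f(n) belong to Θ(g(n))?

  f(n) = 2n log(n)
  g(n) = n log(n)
True

f(n) = 2n log(n) and g(n) = n log(n) are both O(n log n).
Since they have the same asymptotic growth rate, f(n) = Θ(g(n)) is true.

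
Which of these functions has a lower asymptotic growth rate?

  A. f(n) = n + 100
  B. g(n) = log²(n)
B

f(n) = n + 100 is O(n), while g(n) = log²(n) is O(log² n).
Since O(log² n) grows slower than O(n), g(n) is dominated.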